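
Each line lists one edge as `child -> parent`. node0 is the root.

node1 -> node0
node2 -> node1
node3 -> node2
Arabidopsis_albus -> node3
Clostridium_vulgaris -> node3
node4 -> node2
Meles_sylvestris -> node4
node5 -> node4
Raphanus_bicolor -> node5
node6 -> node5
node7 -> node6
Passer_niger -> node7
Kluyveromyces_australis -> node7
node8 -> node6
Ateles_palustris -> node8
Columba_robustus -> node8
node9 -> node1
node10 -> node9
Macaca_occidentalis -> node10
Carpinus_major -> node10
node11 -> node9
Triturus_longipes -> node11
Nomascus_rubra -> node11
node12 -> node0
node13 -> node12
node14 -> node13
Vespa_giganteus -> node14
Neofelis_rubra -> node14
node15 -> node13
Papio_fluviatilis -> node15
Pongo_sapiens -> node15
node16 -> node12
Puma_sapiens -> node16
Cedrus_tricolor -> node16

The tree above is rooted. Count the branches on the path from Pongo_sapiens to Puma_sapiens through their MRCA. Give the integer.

The MRCA of Pongo_sapiens and Puma_sapiens is the node subtending (((Vespa_giganteus,Neofelis_rubra),(Papio_fluviatilis,Pongo_sapiens)),(Puma_sapiens,Cedrus_tricolor)).
From Pongo_sapiens up to that node: 3 branches. From Puma_sapiens up to the same node: 2 branches. Total: 3 + 2 = 5.

5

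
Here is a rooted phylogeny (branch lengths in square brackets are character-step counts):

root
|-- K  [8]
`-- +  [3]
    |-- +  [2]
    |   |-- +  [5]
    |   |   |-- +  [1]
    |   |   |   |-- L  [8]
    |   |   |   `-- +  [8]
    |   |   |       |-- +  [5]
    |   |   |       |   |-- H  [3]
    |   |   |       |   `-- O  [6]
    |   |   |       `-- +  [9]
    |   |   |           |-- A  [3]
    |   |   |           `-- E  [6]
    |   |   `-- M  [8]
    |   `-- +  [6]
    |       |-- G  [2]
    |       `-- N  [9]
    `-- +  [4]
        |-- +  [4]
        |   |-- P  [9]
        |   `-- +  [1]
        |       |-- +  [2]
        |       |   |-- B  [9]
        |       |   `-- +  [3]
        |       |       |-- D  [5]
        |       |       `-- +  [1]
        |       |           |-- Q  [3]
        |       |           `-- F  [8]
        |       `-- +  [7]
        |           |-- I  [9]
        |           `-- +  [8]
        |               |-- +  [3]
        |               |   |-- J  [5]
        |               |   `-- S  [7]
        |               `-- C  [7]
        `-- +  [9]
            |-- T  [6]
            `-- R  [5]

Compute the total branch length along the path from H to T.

43

The path runs H → … → MRCA → … → T; the MRCA is the node subtending ((((L,((H,O),(A,E))),M),(G,N)),((P,((B,(D,(Q,F))),(I,((J,S),C)))),(T,R))).
Branch lengths along that path: 3 + 5 + 8 + 1 + 5 + 2 + 4 + 9 + 6 = 43.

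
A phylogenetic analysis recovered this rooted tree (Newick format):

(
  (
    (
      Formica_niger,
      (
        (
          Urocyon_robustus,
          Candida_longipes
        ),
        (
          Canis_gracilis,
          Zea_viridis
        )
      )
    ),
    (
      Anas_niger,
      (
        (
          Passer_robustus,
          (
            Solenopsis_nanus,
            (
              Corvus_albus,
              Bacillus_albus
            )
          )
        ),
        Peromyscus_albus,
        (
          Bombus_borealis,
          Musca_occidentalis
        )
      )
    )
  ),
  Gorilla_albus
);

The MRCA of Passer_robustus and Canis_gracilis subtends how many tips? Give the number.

The MRCA of Passer_robustus and Canis_gracilis is the node subtending ((Formica_niger,((Urocyon_robustus,Candida_longipes),(Canis_gracilis,Zea_viridis))),(Anas_niger,((Passer_robustus,(Solenopsis_nanus,(Corvus_albus,Bacillus_albus))),Peromyscus_albus,(Bombus_borealis,Musca_occidentalis)))).
That clade contains 13 terminal taxa: Anas_niger, Bacillus_albus, Bombus_borealis, Candida_longipes, Canis_gracilis, Corvus_albus, Formica_niger, Musca_occidentalis, Passer_robustus, Peromyscus_albus, Solenopsis_nanus, Urocyon_robustus, Zea_viridis.

13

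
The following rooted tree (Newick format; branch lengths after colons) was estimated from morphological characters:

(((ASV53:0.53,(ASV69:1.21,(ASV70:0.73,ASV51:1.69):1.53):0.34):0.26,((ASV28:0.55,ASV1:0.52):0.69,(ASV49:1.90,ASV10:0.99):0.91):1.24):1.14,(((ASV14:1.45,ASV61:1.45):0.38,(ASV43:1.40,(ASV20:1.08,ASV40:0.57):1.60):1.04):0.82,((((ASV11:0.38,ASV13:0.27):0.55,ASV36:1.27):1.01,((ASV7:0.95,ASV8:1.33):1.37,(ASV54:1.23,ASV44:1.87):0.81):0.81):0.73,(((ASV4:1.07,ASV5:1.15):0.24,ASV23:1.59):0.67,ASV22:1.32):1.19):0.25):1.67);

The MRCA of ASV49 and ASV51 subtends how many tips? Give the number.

8

The MRCA of ASV49 and ASV51 is the node subtending ((ASV53,(ASV69,(ASV70,ASV51))),((ASV28,ASV1),(ASV49,ASV10))).
That clade contains 8 terminal taxa: ASV1, ASV10, ASV28, ASV49, ASV51, ASV53, ASV69, ASV70.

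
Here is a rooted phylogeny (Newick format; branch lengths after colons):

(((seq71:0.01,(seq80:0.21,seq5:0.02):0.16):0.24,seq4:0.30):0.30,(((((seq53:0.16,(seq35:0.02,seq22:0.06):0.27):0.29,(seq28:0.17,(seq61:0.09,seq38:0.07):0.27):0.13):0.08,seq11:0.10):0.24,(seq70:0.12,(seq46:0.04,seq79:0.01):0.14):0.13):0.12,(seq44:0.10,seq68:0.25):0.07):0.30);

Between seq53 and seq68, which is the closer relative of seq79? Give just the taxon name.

The MRCA of seq79 and seq53 subtends ((((seq53,(seq35,seq22)),(seq28,(seq61,seq38))),seq11),(seq70,(seq46,seq79))) (10 taxa).
The MRCA of seq79 and seq68 subtends (((((seq53,(seq35,seq22)),(seq28,(seq61,seq38))),seq11),(seq70,(seq46,seq79))),(seq44,seq68)) (12 taxa).
The first is nested inside the second, so seq79 shares a more recent common ancestor with seq53.

seq53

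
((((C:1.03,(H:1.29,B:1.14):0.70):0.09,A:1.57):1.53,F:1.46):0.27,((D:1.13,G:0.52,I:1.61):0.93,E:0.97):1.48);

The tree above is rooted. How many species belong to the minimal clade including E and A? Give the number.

9

The MRCA of E and A is the root, so the clade is the entire tree.
That clade contains 9 terminal taxa: A, B, C, D, E, F, G, H, I.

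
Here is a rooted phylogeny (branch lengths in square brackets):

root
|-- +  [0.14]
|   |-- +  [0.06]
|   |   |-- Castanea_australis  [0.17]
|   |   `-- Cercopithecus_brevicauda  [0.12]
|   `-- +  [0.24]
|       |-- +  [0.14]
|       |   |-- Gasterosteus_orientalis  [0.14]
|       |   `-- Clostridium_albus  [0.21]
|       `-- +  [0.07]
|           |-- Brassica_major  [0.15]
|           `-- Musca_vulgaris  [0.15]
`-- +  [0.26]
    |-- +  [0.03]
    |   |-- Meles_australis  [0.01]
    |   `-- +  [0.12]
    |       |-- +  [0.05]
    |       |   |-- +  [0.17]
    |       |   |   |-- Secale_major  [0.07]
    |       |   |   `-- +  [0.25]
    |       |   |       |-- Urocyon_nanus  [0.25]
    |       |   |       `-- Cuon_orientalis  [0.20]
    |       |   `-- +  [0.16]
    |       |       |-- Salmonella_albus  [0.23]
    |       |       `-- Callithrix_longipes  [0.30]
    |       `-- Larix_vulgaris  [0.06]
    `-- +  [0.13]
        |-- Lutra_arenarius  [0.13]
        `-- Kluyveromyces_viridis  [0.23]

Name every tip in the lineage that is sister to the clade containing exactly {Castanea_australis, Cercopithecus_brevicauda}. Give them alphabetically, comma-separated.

The clade containing exactly {Castanea_australis, Cercopithecus_brevicauda} attaches to the tree at the node subtending ((Castanea_australis,Cercopithecus_brevicauda),((Gasterosteus_orientalis,Clostridium_albus),(Brassica_major,Musca_vulgaris))).
The other lineage descending from that same node — the sister group — is ((Gasterosteus_orientalis,Clostridium_albus),(Brassica_major,Musca_vulgaris)); its 4 tips in alphabetical order are the answer.

Brassica_major, Clostridium_albus, Gasterosteus_orientalis, Musca_vulgaris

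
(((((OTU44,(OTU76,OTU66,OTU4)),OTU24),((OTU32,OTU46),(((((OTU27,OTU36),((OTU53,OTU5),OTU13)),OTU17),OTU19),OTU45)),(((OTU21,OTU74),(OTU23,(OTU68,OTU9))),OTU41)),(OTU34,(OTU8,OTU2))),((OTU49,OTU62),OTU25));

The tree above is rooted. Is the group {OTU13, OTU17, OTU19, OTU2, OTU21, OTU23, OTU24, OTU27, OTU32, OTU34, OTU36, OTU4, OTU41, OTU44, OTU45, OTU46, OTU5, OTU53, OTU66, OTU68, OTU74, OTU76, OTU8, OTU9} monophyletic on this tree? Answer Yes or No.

The most recent common ancestor of these taxa subtends ((((OTU44,(OTU76,OTU66,OTU4)),OTU24),((OTU32,OTU46),(((((OTU27,OTU36),((OTU53,OTU5),OTU13)),OTU17),OTU19),OTU45)),(((OTU21,OTU74),(OTU23,(OTU68,OTU9))),OTU41)),(OTU34,(OTU8,OTU2))).
That clade has exactly 24 tips — every listed taxon and nothing else — so the group is monophyletic.

Yes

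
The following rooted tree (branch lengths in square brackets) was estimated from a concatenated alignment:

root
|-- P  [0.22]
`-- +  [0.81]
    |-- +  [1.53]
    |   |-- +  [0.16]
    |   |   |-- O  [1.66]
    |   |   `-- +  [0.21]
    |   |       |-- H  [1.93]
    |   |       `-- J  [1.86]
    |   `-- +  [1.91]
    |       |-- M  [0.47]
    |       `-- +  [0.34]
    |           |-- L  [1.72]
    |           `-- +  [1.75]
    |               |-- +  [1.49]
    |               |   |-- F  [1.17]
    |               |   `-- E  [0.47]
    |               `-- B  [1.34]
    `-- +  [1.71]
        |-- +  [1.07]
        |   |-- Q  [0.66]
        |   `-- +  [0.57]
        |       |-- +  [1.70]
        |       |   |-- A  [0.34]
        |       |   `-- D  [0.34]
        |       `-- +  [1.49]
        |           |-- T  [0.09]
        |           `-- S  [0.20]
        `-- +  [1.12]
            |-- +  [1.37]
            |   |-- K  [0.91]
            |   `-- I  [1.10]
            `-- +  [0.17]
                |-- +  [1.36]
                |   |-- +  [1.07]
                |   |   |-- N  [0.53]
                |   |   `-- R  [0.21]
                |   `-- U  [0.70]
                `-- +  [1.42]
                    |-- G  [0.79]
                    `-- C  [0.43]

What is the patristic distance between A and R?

7.61

The path runs A → … → MRCA → … → R; the MRCA is the node subtending ((Q,((A,D),(T,S))),((K,I),(((N,R),U),(G,C)))).
Branch lengths along that path: 0.34 + 1.70 + 0.57 + 1.07 + 1.12 + 0.17 + 1.36 + 1.07 + 0.21 = 7.61.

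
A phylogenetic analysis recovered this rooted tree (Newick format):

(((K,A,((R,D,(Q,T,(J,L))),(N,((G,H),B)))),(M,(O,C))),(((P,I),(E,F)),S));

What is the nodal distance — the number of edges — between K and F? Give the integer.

The MRCA of K and F is the root of the tree.
From K up to that node: 3 branches. From F up to the same node: 4 branches. Total: 3 + 4 = 7.

7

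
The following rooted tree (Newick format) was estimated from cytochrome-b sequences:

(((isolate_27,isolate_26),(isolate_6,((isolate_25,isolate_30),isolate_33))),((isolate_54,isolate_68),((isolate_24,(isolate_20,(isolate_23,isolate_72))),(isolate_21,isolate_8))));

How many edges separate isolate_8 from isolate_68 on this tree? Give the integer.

5

The MRCA of isolate_8 and isolate_68 is the node subtending ((isolate_54,isolate_68),((isolate_24,(isolate_20,(isolate_23,isolate_72))),(isolate_21,isolate_8))).
From isolate_8 up to that node: 3 branches. From isolate_68 up to the same node: 2 branches. Total: 3 + 2 = 5.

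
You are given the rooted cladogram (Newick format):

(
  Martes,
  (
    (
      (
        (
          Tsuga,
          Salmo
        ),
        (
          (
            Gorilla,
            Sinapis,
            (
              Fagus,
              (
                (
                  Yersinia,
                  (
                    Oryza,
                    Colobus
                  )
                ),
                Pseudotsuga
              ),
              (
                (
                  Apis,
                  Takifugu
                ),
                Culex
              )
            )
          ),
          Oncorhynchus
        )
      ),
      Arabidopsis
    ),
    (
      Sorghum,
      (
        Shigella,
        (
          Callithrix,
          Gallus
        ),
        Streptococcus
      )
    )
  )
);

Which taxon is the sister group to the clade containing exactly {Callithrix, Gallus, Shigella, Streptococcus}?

The clade containing exactly {Callithrix, Gallus, Shigella, Streptococcus} attaches to the tree at the node subtending (Sorghum,(Shigella,(Callithrix,Gallus),Streptococcus)).
The other lineage descending from that same node — the sister group — is the single tip Sorghum.

Sorghum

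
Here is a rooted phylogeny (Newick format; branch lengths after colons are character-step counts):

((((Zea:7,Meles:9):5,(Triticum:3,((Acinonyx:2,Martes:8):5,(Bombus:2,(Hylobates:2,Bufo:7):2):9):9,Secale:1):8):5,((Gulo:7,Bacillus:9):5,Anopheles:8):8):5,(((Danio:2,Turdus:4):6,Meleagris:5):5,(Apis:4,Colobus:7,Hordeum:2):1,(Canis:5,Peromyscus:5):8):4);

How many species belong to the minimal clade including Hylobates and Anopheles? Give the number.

12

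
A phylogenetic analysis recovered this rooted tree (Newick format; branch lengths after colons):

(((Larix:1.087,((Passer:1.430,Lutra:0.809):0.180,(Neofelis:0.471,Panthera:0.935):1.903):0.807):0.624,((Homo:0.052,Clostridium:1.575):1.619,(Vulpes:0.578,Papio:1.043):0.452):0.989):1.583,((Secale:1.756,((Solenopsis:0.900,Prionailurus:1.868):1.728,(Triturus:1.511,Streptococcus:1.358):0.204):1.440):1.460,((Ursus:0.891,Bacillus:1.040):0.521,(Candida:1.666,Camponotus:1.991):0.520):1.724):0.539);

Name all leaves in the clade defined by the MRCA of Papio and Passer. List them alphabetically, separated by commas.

Tracing Papio: it sits inside (Vulpes,Papio).
Tracing Passer: it sits inside (Passer,Lutra).
The smallest clade enclosing both is ((Larix,((Passer,Lutra),(Neofelis,Panthera))),((Homo,Clostridium),(Vulpes,Papio))); the answer is its 9 terminal taxa in alphabetical order.

Clostridium, Homo, Larix, Lutra, Neofelis, Panthera, Papio, Passer, Vulpes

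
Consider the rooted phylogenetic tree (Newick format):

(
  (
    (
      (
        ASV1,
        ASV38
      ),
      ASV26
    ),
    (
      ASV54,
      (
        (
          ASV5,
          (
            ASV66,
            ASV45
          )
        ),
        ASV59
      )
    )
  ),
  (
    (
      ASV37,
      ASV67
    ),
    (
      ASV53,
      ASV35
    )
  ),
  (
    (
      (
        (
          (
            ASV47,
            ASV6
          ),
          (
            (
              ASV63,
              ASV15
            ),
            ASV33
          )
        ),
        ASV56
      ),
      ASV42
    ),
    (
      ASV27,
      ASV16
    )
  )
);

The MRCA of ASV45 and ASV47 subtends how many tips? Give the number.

21

The MRCA of ASV45 and ASV47 is the root, so the clade is the entire tree.
That clade contains 21 terminal taxa: ASV1, ASV15, ASV16, ASV26, ASV27, ASV33, ASV35, ASV37, ASV38, ASV42, ASV45, ASV47, ASV5, ASV53, ASV54, ASV56, ASV59, ASV6, ASV63, ASV66, ASV67.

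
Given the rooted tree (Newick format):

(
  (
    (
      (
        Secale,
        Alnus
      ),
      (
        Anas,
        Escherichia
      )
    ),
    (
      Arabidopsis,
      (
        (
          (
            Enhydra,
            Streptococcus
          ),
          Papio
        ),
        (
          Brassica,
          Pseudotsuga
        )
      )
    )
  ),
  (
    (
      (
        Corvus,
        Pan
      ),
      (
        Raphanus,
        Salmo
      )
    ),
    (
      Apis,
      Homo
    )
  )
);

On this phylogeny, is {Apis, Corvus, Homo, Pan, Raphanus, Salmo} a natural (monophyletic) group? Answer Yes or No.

Yes

The most recent common ancestor of these taxa subtends (((Corvus,Pan),(Raphanus,Salmo)),(Apis,Homo)).
That clade has exactly 6 tips — every listed taxon and nothing else — so the group is monophyletic.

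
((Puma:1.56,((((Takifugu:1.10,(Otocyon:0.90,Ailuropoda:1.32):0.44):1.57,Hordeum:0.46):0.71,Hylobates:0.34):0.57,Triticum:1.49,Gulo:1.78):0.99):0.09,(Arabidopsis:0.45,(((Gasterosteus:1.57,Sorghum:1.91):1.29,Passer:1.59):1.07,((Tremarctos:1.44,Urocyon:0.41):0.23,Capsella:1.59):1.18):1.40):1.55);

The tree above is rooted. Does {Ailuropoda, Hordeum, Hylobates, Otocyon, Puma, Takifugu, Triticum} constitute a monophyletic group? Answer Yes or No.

No

The MRCA of the listed taxa subtends (Puma,((((Takifugu,(Otocyon,Ailuropoda)),Hordeum),Hylobates),Triticum,Gulo)).
That clade also contains Gulo, which is not in the proposed group, so the group is not monophyletic.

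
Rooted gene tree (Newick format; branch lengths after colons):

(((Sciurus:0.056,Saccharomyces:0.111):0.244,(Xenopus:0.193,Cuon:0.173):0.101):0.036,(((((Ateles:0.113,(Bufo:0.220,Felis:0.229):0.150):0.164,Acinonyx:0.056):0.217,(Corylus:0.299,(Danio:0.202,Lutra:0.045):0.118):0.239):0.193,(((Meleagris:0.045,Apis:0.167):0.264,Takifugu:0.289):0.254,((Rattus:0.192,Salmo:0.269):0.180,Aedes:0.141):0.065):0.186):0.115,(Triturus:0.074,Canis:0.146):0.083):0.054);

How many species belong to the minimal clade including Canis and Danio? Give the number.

The MRCA of Canis and Danio is the node subtending (((((Ateles,(Bufo,Felis)),Acinonyx),(Corylus,(Danio,Lutra))),(((Meleagris,Apis),Takifugu),((Rattus,Salmo),Aedes))),(Triturus,Canis)).
That clade contains 15 terminal taxa: Acinonyx, Aedes, Apis, Ateles, Bufo, Canis, Corylus, Danio, Felis, Lutra, Meleagris, Rattus, Salmo, Takifugu, Triturus.

15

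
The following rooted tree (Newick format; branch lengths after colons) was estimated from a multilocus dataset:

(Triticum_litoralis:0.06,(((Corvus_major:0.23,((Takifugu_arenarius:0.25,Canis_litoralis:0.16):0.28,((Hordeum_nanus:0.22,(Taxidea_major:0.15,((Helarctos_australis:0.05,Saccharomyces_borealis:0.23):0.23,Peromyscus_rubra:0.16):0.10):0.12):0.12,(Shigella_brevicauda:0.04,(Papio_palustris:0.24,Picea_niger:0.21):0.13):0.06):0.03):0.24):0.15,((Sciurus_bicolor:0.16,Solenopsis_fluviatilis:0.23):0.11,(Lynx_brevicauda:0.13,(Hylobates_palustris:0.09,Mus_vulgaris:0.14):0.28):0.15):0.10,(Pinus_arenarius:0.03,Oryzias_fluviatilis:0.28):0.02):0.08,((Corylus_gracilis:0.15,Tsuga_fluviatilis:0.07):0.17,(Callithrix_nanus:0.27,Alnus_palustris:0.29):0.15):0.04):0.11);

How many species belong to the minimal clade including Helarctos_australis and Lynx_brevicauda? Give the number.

18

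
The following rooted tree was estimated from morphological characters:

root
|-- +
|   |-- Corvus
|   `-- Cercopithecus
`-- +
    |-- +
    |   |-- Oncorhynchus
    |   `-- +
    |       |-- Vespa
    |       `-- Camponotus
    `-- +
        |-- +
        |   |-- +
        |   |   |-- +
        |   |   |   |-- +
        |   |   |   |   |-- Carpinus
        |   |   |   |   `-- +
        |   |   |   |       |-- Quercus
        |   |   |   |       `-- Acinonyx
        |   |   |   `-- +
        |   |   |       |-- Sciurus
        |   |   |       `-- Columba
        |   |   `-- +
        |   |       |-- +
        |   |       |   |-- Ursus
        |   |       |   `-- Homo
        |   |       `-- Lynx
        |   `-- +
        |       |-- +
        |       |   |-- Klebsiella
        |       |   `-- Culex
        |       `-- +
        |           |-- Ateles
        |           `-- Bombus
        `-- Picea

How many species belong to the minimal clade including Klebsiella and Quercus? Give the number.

The MRCA of Klebsiella and Quercus is the node subtending ((((Carpinus,(Quercus,Acinonyx)),(Sciurus,Columba)),((Ursus,Homo),Lynx)),((Klebsiella,Culex),(Ateles,Bombus))).
That clade contains 12 terminal taxa: Acinonyx, Ateles, Bombus, Carpinus, Columba, Culex, Homo, Klebsiella, Lynx, Quercus, Sciurus, Ursus.

12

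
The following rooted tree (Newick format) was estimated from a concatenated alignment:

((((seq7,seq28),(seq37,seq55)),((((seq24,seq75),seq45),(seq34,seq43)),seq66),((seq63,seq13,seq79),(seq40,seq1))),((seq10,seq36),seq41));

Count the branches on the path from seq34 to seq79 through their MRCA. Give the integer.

The MRCA of seq34 and seq79 is the node subtending (((seq7,seq28),(seq37,seq55)),((((seq24,seq75),seq45),(seq34,seq43)),seq66),((seq63,seq13,seq79),(seq40,seq1))).
From seq34 up to that node: 4 branches. From seq79 up to the same node: 3 branches. Total: 4 + 3 = 7.

7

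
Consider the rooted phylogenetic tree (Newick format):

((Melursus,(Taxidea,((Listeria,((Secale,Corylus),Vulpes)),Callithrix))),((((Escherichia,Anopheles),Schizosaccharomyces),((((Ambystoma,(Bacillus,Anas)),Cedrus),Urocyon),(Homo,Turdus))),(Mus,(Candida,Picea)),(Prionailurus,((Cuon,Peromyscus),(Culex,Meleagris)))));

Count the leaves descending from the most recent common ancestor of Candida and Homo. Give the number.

18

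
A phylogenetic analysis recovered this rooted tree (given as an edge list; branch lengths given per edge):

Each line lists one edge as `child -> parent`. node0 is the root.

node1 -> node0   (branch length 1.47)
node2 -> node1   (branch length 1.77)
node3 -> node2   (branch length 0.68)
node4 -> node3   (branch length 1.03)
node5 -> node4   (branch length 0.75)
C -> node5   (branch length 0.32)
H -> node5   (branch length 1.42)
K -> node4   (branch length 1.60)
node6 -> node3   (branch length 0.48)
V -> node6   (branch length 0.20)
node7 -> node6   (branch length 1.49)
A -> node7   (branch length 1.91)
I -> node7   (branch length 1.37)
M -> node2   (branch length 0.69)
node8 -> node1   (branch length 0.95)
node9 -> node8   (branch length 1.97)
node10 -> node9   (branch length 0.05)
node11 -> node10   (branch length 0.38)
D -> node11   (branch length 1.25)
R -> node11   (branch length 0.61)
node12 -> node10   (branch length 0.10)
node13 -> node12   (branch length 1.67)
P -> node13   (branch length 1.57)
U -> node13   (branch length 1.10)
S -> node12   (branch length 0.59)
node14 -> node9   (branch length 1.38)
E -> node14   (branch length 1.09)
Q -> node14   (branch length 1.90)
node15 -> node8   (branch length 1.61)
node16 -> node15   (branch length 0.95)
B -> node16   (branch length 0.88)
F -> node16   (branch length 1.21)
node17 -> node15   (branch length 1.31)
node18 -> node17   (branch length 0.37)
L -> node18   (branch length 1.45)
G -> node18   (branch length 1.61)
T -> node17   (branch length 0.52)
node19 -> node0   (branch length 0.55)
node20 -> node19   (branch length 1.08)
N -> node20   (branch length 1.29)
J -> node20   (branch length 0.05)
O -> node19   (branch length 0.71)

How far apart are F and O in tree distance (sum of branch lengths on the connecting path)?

The path runs F → … → MRCA → … → O; the MRCA is the root of the tree.
Branch lengths along that path: 1.21 + 0.95 + 1.61 + 0.95 + 1.47 + 0.55 + 0.71 = 7.45.

7.45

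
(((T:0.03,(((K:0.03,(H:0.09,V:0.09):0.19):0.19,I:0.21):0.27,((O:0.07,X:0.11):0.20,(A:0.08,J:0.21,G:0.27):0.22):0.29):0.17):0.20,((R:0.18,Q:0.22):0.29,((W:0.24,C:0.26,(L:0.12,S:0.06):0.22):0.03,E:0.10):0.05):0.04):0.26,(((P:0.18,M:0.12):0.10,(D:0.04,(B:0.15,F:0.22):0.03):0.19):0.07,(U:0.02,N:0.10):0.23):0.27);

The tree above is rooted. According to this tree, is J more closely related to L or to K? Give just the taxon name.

The MRCA of J and K subtends (((K,(H,V)),I),((O,X),(A,J,G))) (9 taxa).
The MRCA of J and L subtends ((T,(((K,(H,V)),I),((O,X),(A,J,G)))),((R,Q),((W,C,(L,S)),E))) (17 taxa).
The first is nested inside the second, so J shares a more recent common ancestor with K.

K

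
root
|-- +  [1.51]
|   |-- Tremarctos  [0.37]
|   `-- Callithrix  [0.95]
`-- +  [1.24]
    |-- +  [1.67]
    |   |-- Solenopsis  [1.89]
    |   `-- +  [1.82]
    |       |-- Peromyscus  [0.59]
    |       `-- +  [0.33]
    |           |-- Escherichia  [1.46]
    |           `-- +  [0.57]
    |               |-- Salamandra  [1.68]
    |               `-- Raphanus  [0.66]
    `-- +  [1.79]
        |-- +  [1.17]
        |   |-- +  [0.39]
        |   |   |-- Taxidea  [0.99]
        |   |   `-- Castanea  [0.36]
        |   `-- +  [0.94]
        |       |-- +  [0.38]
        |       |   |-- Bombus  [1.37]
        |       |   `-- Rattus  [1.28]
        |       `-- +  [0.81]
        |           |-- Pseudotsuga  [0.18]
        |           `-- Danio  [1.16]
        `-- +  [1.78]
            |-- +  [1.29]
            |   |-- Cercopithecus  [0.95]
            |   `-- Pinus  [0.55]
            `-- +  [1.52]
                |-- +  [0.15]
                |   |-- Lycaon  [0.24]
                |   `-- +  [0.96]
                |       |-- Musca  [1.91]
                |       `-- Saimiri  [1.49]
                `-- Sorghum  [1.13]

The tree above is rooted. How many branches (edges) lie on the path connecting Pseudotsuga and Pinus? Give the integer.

The MRCA of Pseudotsuga and Pinus is the node subtending (((Taxidea,Castanea),((Bombus,Rattus),(Pseudotsuga,Danio))),((Cercopithecus,Pinus),((Lycaon,(Musca,Saimiri)),Sorghum))).
From Pseudotsuga up to that node: 4 branches. From Pinus up to the same node: 3 branches. Total: 4 + 3 = 7.

7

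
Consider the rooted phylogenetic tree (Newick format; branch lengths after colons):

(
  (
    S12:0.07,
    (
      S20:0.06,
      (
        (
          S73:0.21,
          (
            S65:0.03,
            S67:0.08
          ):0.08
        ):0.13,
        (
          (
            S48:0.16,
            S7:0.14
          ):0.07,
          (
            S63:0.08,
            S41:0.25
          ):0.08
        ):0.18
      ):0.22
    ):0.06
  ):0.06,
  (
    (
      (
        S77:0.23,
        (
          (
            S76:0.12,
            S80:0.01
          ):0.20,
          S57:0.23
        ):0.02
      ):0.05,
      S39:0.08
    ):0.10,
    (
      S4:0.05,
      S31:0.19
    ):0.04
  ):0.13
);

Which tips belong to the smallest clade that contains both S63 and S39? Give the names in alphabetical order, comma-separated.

Tracing S63: it sits inside (S63,S41).
Tracing S39: it sits inside ((S77,((S76,S80),S57)),S39).
The smallest clade enclosing both is the whole tree (their MRCA is the root), so the answer is all 16 tips in alphabetical order.

S12, S20, S31, S39, S4, S41, S48, S57, S63, S65, S67, S7, S73, S76, S77, S80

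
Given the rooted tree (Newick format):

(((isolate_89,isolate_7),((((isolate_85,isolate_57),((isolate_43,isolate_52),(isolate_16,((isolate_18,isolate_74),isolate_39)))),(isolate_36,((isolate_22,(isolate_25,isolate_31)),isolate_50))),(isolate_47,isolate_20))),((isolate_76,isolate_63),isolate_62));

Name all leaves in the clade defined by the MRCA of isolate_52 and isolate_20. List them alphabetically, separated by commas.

Tracing isolate_52: it sits inside (isolate_43,isolate_52).
Tracing isolate_20: it sits inside (isolate_47,isolate_20).
The smallest clade enclosing both is ((((isolate_85,isolate_57),((isolate_43,isolate_52),(isolate_16,((isolate_18,isolate_74),isolate_39)))),(isolate_36,((isolate_22,(isolate_25,isolate_31)),isolate_50))),(isolate_47,isolate_20)); the answer is its 15 terminal taxa in alphabetical order.

isolate_16, isolate_18, isolate_20, isolate_22, isolate_25, isolate_31, isolate_36, isolate_39, isolate_43, isolate_47, isolate_50, isolate_52, isolate_57, isolate_74, isolate_85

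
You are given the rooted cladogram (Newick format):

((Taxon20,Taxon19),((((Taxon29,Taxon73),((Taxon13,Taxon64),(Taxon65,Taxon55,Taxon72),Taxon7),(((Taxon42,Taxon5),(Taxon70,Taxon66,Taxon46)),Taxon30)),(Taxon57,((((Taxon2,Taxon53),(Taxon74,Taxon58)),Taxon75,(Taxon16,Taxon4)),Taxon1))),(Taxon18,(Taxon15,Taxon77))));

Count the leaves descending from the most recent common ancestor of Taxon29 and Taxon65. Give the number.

14

The MRCA of Taxon29 and Taxon65 is the node subtending ((Taxon29,Taxon73),((Taxon13,Taxon64),(Taxon65,Taxon55,Taxon72),Taxon7),(((Taxon42,Taxon5),(Taxon70,Taxon66,Taxon46)),Taxon30)).
That clade contains 14 terminal taxa: Taxon13, Taxon29, Taxon30, Taxon42, Taxon46, Taxon5, Taxon55, Taxon64, Taxon65, Taxon66, Taxon7, Taxon70, Taxon72, Taxon73.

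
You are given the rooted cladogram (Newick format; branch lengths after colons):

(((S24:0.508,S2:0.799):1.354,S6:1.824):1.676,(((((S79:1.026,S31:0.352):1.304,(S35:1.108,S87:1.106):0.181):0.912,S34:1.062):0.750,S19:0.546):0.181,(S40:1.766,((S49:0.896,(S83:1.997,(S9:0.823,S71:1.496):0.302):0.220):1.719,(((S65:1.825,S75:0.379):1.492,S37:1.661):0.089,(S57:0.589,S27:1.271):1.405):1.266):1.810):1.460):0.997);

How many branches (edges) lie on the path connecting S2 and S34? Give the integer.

7

The MRCA of S2 and S34 is the root of the tree.
From S2 up to that node: 3 branches. From S34 up to the same node: 4 branches. Total: 3 + 4 = 7.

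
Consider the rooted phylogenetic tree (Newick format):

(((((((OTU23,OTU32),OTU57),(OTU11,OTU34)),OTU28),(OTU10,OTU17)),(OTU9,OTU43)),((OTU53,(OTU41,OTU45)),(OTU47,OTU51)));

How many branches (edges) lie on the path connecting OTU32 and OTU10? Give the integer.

7

The MRCA of OTU32 and OTU10 is the node subtending (((((OTU23,OTU32),OTU57),(OTU11,OTU34)),OTU28),(OTU10,OTU17)).
From OTU32 up to that node: 5 branches. From OTU10 up to the same node: 2 branches. Total: 5 + 2 = 7.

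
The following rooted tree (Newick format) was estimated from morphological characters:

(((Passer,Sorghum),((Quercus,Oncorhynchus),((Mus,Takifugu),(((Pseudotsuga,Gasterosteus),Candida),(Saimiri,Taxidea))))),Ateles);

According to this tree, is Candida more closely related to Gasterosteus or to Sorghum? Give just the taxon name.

Gasterosteus

The MRCA of Candida and Gasterosteus subtends ((Pseudotsuga,Gasterosteus),Candida) (3 taxa).
The MRCA of Candida and Sorghum subtends ((Passer,Sorghum),((Quercus,Oncorhynchus),((Mus,Takifugu),(((Pseudotsuga,Gasterosteus),Candida),(Saimiri,Taxidea))))) (11 taxa).
The first is nested inside the second, so Candida shares a more recent common ancestor with Gasterosteus.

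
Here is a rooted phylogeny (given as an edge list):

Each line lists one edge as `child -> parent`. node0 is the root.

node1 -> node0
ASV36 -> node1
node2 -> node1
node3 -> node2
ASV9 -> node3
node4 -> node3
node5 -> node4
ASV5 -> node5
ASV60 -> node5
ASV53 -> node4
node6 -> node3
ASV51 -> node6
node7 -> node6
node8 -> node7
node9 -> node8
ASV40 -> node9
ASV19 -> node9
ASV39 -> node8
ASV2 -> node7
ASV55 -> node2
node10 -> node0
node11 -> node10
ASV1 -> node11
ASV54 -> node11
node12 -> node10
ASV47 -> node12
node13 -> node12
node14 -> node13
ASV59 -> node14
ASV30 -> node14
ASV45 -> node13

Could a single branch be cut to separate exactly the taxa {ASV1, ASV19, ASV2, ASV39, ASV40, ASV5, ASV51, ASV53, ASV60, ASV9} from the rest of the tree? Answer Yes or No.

No

The MRCA of the listed taxa is the root, so the smallest clade containing them is the whole tree.
That clade also contains ASV30, ASV36, ASV45, ASV47, ASV54, ASV55, ASV59, which are not in the proposed group, so the group is not monophyletic.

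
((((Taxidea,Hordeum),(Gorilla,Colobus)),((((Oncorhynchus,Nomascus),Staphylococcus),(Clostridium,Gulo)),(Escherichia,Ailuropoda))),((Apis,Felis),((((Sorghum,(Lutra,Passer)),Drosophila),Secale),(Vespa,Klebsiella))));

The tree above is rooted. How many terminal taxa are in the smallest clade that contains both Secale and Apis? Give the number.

The MRCA of Secale and Apis is the node subtending ((Apis,Felis),((((Sorghum,(Lutra,Passer)),Drosophila),Secale),(Vespa,Klebsiella))).
That clade contains 9 terminal taxa: Apis, Drosophila, Felis, Klebsiella, Lutra, Passer, Secale, Sorghum, Vespa.

9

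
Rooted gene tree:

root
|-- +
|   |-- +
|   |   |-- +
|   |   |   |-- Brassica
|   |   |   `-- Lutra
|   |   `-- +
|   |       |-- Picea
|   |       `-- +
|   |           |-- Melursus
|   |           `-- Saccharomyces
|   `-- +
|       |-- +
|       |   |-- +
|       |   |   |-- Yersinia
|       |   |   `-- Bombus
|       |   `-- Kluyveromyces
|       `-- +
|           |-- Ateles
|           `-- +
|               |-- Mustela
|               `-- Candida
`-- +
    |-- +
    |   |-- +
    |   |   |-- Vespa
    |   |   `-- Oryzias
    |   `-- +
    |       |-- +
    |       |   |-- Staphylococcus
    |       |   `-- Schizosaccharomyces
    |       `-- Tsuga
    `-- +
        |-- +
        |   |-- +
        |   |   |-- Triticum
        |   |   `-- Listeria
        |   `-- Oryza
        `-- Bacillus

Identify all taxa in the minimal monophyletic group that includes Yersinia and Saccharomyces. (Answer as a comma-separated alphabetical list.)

Tracing Yersinia: it sits inside (Yersinia,Bombus).
Tracing Saccharomyces: it sits inside (Melursus,Saccharomyces).
The smallest clade enclosing both is (((Brassica,Lutra),(Picea,(Melursus,Saccharomyces))),(((Yersinia,Bombus),Kluyveromyces),(Ateles,(Mustela,Candida)))); the answer is its 11 terminal taxa in alphabetical order.

Ateles, Bombus, Brassica, Candida, Kluyveromyces, Lutra, Melursus, Mustela, Picea, Saccharomyces, Yersinia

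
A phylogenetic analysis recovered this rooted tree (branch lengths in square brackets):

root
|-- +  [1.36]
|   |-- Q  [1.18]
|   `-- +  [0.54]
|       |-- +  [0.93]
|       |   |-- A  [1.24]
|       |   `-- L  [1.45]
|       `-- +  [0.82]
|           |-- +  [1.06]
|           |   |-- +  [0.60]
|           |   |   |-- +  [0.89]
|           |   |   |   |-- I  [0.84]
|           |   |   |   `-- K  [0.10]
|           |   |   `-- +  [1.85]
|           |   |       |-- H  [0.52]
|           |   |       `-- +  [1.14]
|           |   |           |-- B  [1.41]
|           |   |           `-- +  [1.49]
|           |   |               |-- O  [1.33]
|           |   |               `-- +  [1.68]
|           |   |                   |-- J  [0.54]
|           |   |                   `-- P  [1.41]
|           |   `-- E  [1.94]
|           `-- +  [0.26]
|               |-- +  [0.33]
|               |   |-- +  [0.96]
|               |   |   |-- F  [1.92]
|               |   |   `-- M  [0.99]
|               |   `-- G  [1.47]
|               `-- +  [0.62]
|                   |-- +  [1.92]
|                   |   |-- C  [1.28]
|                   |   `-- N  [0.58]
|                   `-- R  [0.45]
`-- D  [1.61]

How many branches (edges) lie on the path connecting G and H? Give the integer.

7

The MRCA of G and H is the node subtending ((((I,K),(H,(B,(O,(J,P))))),E),(((F,M),G),((C,N),R))).
From G up to that node: 3 branches. From H up to the same node: 4 branches. Total: 3 + 4 = 7.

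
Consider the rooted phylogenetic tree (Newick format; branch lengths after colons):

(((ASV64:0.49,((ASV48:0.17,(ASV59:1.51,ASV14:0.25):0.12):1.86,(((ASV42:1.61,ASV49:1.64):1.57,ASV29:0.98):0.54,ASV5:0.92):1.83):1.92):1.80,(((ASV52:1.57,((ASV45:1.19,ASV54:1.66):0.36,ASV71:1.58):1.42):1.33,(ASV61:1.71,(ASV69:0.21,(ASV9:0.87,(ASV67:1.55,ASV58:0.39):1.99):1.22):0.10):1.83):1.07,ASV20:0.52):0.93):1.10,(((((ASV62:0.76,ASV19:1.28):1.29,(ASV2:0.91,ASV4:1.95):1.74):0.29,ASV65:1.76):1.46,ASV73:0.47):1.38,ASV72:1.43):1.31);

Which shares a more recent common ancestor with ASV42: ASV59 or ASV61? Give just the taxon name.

ASV59

The MRCA of ASV42 and ASV59 subtends ((ASV48,(ASV59,ASV14)),(((ASV42,ASV49),ASV29),ASV5)) (7 taxa).
The MRCA of ASV42 and ASV61 subtends ((ASV64,((ASV48,(ASV59,ASV14)),(((ASV42,ASV49),ASV29),ASV5))),(((ASV52,((ASV45,ASV54),ASV71)),(ASV61,(ASV69,(ASV9,(ASV67,ASV58))))),ASV20)) (18 taxa).
The first is nested inside the second, so ASV42 shares a more recent common ancestor with ASV59.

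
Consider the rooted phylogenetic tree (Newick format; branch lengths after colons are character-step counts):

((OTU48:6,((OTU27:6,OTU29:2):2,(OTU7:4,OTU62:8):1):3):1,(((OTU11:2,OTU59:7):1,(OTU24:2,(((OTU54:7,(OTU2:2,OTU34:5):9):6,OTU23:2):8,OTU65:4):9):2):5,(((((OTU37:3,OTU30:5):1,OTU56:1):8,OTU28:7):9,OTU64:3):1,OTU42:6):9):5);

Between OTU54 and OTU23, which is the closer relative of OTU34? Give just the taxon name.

The MRCA of OTU34 and OTU54 subtends (OTU54,(OTU2,OTU34)) (3 taxa).
The MRCA of OTU34 and OTU23 subtends ((OTU54,(OTU2,OTU34)),OTU23) (4 taxa).
The first is nested inside the second, so OTU34 shares a more recent common ancestor with OTU54.

OTU54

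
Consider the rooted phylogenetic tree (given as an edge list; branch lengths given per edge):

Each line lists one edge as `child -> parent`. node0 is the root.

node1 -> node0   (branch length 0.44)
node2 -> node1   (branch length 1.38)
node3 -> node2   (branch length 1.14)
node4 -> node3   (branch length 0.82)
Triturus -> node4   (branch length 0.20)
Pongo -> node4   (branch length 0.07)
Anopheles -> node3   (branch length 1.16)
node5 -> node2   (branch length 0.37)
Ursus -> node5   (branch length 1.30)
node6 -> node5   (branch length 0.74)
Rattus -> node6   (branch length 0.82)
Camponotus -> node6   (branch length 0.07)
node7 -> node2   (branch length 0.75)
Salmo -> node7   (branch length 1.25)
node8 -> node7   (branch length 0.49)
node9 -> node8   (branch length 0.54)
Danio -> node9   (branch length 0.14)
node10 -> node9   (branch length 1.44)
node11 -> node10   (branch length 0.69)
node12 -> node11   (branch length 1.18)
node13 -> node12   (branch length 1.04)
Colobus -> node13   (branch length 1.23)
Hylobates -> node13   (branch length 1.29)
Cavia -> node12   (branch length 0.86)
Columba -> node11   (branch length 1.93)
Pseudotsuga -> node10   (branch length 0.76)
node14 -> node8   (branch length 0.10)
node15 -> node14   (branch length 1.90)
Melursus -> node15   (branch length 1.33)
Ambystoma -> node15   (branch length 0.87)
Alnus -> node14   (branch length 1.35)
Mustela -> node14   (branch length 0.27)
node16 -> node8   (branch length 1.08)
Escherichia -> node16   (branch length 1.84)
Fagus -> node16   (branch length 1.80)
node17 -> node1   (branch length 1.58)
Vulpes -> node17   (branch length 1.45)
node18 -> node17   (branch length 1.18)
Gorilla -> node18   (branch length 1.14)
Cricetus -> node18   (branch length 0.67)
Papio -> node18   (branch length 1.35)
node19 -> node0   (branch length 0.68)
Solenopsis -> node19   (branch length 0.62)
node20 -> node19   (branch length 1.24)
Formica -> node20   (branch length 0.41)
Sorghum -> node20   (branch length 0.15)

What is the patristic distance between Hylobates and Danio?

5.78

The path runs Hylobates → … → MRCA → … → Danio; the MRCA is the node subtending (Danio,((((Colobus,Hylobates),Cavia),Columba),Pseudotsuga)).
Branch lengths along that path: 1.29 + 1.04 + 1.18 + 0.69 + 1.44 + 0.14 = 5.78.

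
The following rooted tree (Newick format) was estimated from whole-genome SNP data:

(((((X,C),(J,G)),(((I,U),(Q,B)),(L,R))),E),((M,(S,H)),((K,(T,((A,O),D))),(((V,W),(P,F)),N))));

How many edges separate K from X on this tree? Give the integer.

9

The MRCA of K and X is the root of the tree.
From K up to that node: 4 branches. From X up to the same node: 5 branches. Total: 4 + 5 = 9.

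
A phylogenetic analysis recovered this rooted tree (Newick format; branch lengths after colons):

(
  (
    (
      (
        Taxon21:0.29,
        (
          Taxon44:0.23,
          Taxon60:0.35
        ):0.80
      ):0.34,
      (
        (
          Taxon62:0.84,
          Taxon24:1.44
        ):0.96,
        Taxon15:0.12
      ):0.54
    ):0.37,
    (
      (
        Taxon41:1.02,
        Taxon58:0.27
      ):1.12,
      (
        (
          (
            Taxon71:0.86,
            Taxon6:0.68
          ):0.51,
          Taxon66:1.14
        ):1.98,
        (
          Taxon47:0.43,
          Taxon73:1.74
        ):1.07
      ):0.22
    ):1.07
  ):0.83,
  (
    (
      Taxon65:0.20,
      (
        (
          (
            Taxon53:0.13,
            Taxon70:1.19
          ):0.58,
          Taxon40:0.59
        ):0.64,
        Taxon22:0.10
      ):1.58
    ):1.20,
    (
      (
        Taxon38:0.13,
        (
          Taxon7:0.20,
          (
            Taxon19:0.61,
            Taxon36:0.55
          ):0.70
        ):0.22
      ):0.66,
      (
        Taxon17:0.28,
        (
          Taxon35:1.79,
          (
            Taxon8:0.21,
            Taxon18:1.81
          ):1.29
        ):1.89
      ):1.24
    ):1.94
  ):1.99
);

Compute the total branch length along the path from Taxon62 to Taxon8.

12.10

The path runs Taxon62 → … → MRCA → … → Taxon8; the MRCA is the root of the tree.
Branch lengths along that path: 0.84 + 0.96 + 0.54 + 0.37 + 0.83 + 1.99 + 1.94 + 1.24 + 1.89 + 1.29 + 0.21 = 12.10.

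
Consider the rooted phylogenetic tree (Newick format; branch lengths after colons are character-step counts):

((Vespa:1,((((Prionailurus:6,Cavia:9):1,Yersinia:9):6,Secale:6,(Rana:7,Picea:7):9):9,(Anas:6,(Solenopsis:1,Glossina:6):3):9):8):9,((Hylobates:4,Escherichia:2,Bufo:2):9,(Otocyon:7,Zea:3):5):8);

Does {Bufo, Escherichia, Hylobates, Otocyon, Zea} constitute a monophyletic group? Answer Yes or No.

Yes

The most recent common ancestor of these taxa subtends ((Hylobates,Escherichia,Bufo),(Otocyon,Zea)).
That clade has exactly 5 tips — every listed taxon and nothing else — so the group is monophyletic.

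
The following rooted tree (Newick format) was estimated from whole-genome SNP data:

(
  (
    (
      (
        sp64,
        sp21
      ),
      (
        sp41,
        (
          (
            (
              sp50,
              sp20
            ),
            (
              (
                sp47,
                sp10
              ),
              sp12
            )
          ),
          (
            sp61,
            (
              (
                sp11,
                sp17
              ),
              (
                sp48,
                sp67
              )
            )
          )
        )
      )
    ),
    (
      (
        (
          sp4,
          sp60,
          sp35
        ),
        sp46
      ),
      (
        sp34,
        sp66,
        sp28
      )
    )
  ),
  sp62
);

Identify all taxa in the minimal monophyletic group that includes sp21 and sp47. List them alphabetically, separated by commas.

Tracing sp21: it sits inside (sp64,sp21).
Tracing sp47: it sits inside (sp47,sp10).
The smallest clade enclosing both is ((sp64,sp21),(sp41,(((sp50,sp20),((sp47,sp10),sp12)),(sp61,((sp11,sp17),(sp48,sp67)))))); the answer is its 13 terminal taxa in alphabetical order.

sp10, sp11, sp12, sp17, sp20, sp21, sp41, sp47, sp48, sp50, sp61, sp64, sp67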